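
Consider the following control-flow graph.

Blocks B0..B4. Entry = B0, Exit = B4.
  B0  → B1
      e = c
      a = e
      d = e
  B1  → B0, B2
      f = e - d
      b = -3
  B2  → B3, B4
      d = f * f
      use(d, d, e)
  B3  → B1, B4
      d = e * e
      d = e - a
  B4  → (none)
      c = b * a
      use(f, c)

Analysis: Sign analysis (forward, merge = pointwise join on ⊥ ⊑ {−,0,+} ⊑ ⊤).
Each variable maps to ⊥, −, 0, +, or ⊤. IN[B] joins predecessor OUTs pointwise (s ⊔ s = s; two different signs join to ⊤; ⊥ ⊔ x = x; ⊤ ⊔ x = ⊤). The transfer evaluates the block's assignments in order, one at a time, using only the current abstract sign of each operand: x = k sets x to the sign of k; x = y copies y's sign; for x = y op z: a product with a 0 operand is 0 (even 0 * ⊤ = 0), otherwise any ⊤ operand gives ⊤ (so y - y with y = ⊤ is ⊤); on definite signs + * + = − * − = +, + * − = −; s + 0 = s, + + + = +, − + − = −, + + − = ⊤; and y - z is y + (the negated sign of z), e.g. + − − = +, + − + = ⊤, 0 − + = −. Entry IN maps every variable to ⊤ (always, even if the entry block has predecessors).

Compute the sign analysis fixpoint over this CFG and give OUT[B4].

Answer: {a: ⊤, b: -, c: ⊤, d: ⊤, e: ⊤, f: ⊤}

Working:
Fixpoint table:
  B0:   IN=(all ⊤)   OUT=(all ⊤)
  B1:   IN=(all ⊤)   OUT={b:-; rest ⊤}
  B2:   IN={b:-; rest ⊤}   OUT={b:-; rest ⊤}
  B3:   IN={b:-; rest ⊤}   OUT={b:-; rest ⊤}
  B4:   IN={b:-; rest ⊤}   OUT={b:-; rest ⊤}

Merge at B4: IN[B4] = OUT[B2] ⊔ OUT[B3] = {a: ⊤, b: -, c: ⊤, d: ⊤, e: ⊤, f: ⊤}
Applying B4's transfer function to that IN value gives OUT[B4] (row B4 above).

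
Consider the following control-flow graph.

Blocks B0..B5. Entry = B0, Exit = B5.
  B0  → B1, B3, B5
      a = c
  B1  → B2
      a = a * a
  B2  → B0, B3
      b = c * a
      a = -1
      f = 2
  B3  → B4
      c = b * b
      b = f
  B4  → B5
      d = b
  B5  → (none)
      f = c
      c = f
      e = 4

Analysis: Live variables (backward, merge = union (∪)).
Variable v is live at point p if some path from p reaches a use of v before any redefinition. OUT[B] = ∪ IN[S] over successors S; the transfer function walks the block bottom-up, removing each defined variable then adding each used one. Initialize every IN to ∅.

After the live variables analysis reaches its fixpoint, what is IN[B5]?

Answer: {c}

Trace:
Per-block solution:
  B0:  IN={b, c, f}  OUT={a, b, c, f}
  B1:  IN={a, c}  OUT={a, c}
  B2:  IN={a, c}  OUT={b, c, f}
  B3:  IN={b, f}  OUT={b, c}
  B4:  IN={b, c}  OUT={c}
  B5:  IN={c}  OUT={}

B5 is the boundary node: OUT[B5] = {}
Applying B5's transfer function to that OUT value gives IN[B5] (row B5 above).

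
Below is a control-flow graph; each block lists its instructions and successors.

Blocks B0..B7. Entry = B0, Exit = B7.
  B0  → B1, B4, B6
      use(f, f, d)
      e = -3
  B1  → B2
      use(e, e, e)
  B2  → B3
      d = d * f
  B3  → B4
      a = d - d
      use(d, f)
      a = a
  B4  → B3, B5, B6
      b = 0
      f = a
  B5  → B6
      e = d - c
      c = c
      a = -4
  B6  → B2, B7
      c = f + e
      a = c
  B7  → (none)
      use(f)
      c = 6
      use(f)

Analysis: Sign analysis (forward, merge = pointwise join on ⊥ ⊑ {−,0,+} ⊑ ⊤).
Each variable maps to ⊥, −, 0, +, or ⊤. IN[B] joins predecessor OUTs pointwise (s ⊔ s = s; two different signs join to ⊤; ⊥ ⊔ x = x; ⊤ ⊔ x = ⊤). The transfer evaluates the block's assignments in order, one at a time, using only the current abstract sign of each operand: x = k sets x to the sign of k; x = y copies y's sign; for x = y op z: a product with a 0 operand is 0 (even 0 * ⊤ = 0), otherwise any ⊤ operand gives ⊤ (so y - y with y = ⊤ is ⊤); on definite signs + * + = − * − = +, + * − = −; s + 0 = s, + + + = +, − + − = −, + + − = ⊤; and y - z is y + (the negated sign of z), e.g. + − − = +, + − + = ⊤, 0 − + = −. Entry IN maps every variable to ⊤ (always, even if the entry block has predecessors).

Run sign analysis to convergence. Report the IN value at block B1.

Answer: {a: ⊤, b: ⊤, c: ⊤, d: ⊤, e: -, f: ⊤}

Derivation:
Converged values:
  B0: | IN=(all ⊤) | OUT={e:-; rest ⊤}
  B1: | IN={e:-; rest ⊤} | OUT={e:-; rest ⊤}
  B2: | IN=(all ⊤) | OUT=(all ⊤)
  B3: | IN=(all ⊤) | OUT=(all ⊤)
  B4: | IN=(all ⊤) | OUT={b:0; rest ⊤}
  B5: | IN={b:0; rest ⊤} | OUT={a:-, b:0; rest ⊤}
  B6: | IN=(all ⊤) | OUT=(all ⊤)
  B7: | IN=(all ⊤) | OUT={c:+; rest ⊤}

Merge at B1: IN[B1] = OUT[B0] = {a: ⊤, b: ⊤, c: ⊤, d: ⊤, e: -, f: ⊤}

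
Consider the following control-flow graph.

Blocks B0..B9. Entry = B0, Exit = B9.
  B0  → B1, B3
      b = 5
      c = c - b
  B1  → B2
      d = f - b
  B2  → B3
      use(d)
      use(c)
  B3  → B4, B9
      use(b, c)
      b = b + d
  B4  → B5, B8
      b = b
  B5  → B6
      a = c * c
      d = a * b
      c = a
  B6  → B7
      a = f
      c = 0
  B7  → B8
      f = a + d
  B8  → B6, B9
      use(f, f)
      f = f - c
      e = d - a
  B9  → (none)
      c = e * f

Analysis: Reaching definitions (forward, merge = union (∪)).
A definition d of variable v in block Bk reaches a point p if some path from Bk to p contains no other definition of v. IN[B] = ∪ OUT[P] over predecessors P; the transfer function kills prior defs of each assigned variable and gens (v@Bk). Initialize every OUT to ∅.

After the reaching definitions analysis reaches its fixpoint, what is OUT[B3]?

Fixpoint table:
  B0:  IN={}  OUT={b@B0, c@B0}
  B1:  IN={b@B0, c@B0}  OUT={b@B0, c@B0, d@B1}
  B2:  IN={b@B0, c@B0, d@B1}  OUT={b@B0, c@B0, d@B1}
  B3:  IN={b@B0, c@B0, d@B1}  OUT={b@B3, c@B0, d@B1}
  B4:  IN={b@B3, c@B0, d@B1}  OUT={b@B4, c@B0, d@B1}
  B5:  IN={b@B4, c@B0, d@B1}  OUT={a@B5, b@B4, c@B5, d@B5}
  B6:  IN={a@B5, a@B6, b@B4, c@B0, c@B5, c@B6, d@B1, d@B5, e@B8, f@B8}  OUT={a@B6, b@B4, c@B6, d@B1, d@B5, e@B8, f@B8}
  B7:  IN={a@B6, b@B4, c@B6, d@B1, d@B5, e@B8, f@B8}  OUT={a@B6, b@B4, c@B6, d@B1, d@B5, e@B8, f@B7}
  B8:  IN={a@B6, b@B4, c@B0, c@B6, d@B1, d@B5, e@B8, f@B7}  OUT={a@B6, b@B4, c@B0, c@B6, d@B1, d@B5, e@B8, f@B8}
  B9:  IN={a@B6, b@B3, b@B4, c@B0, c@B6, d@B1, d@B5, e@B8, f@B8}  OUT={a@B6, b@B3, b@B4, c@B9, d@B1, d@B5, e@B8, f@B8}

Merge at B3: IN[B3] = OUT[B0] ⊔ OUT[B2] = {b@B0, c@B0, d@B1}
Applying B3's transfer function to that IN value gives OUT[B3] (row B3 above).

Answer: {b@B3, c@B0, d@B1}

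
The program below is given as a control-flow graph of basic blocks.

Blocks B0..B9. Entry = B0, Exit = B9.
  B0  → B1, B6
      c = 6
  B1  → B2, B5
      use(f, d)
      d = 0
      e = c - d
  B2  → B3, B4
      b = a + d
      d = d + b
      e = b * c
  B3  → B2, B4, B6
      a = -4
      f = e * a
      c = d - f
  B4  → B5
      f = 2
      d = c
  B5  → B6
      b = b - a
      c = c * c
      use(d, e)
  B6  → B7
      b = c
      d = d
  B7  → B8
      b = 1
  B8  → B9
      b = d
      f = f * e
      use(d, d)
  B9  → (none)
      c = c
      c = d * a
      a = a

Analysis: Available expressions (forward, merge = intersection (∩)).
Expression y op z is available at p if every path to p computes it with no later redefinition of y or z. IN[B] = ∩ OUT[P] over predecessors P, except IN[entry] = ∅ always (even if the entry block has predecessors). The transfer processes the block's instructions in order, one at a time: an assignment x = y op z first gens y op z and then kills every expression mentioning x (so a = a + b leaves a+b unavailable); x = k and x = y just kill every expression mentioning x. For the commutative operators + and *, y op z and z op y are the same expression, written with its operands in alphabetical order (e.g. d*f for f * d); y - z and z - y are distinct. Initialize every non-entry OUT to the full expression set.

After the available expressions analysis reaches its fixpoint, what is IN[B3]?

Answer: {b*c}

Derivation:
Per-block solution:
  B0: | IN={} | OUT={}
  B1: | IN={} | OUT={c-d}
  B2: | IN={} | OUT={b*c}
  B3: | IN={b*c} | OUT={a*e, d-f}
  B4: | IN={} | OUT={}
  B5: | IN={} | OUT={}
  B6: | IN={} | OUT={}
  B7: | IN={} | OUT={}
  B8: | IN={} | OUT={}
  B9: | IN={} | OUT={}

Merge at B3: IN[B3] = OUT[B2] = {b*c}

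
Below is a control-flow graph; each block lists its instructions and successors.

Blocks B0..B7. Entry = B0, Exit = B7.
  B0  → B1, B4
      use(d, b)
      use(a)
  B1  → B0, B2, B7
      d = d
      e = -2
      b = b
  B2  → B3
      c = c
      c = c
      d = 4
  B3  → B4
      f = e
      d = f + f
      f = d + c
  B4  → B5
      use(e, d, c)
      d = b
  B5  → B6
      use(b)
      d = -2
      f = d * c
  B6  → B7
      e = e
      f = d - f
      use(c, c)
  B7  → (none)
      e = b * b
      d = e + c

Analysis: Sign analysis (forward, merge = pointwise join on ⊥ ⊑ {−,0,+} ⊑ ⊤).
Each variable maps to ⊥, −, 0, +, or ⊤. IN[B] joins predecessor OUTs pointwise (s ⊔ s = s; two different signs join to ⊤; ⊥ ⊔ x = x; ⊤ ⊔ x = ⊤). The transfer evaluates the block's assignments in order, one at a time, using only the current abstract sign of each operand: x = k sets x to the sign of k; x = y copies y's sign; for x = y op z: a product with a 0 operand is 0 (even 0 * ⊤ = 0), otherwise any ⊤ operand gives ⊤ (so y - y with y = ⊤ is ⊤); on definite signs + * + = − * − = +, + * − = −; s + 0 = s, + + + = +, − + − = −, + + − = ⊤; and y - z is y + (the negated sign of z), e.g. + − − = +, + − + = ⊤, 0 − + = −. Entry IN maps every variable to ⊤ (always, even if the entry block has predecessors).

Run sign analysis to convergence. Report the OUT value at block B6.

Fixpoint table:
  B0:   IN=(all ⊤)   OUT=(all ⊤)
  B1:   IN=(all ⊤)   OUT={e:-; rest ⊤}
  B2:   IN={e:-; rest ⊤}   OUT={d:+, e:-; rest ⊤}
  B3:   IN={d:+, e:-; rest ⊤}   OUT={d:-, e:-; rest ⊤}
  B4:   IN=(all ⊤)   OUT=(all ⊤)
  B5:   IN=(all ⊤)   OUT={d:-; rest ⊤}
  B6:   IN={d:-; rest ⊤}   OUT={d:-; rest ⊤}
  B7:   IN=(all ⊤)   OUT=(all ⊤)

Merge at B6: IN[B6] = OUT[B5] = {a: ⊤, b: ⊤, c: ⊤, d: -, e: ⊤, f: ⊤}
Applying B6's transfer function to that IN value gives OUT[B6] (row B6 above).

Answer: {a: ⊤, b: ⊤, c: ⊤, d: -, e: ⊤, f: ⊤}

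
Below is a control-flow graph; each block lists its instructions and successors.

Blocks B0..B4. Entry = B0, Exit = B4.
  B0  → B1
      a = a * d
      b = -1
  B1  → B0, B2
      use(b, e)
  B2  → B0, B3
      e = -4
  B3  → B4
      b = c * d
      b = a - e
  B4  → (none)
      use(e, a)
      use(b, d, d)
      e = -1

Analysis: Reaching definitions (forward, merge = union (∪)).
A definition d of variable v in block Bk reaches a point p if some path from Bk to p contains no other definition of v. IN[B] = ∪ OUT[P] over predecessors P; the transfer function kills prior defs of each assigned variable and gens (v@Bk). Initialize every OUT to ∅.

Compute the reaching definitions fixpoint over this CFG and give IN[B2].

Answer: {a@B0, b@B0, e@B2}

Trace:
Per-block solution:
  B0:  IN={a@B0, b@B0, e@B2}  OUT={a@B0, b@B0, e@B2}
  B1:  IN={a@B0, b@B0, e@B2}  OUT={a@B0, b@B0, e@B2}
  B2:  IN={a@B0, b@B0, e@B2}  OUT={a@B0, b@B0, e@B2}
  B3:  IN={a@B0, b@B0, e@B2}  OUT={a@B0, b@B3, e@B2}
  B4:  IN={a@B0, b@B3, e@B2}  OUT={a@B0, b@B3, e@B4}

Merge at B2: IN[B2] = OUT[B1] = {a@B0, b@B0, e@B2}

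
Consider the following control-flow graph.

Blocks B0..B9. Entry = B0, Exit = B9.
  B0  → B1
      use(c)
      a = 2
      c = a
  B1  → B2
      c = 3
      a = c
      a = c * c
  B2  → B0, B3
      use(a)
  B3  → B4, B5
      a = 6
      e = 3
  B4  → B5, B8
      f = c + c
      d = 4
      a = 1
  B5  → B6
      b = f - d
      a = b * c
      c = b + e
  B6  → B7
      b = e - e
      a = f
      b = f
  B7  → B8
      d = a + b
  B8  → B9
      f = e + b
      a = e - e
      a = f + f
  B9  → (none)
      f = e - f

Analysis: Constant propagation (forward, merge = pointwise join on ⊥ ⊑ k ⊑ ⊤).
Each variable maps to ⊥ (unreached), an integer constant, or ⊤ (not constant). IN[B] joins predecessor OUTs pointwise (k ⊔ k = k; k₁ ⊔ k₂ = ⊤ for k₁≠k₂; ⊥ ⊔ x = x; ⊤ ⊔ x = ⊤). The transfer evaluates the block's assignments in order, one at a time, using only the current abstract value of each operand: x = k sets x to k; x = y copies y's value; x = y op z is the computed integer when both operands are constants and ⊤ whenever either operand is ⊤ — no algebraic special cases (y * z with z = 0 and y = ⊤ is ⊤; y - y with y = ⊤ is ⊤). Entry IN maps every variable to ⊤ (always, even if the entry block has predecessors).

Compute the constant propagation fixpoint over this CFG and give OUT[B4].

Answer: {a: 1, b: ⊤, c: 3, d: 4, e: 3, f: 6}

Working:
Fixpoint table:
  B0:  IN=(all ⊤)  OUT={a:2, c:2; rest ⊤}
  B1:  IN={a:2, c:2; rest ⊤}  OUT={a:9, c:3; rest ⊤}
  B2:  IN={a:9, c:3; rest ⊤}  OUT={a:9, c:3; rest ⊤}
  B3:  IN={a:9, c:3; rest ⊤}  OUT={a:6, c:3, e:3; rest ⊤}
  B4:  IN={a:6, c:3, e:3; rest ⊤}  OUT={a:1, c:3, d:4, e:3, f:6; rest ⊤}
  B5:  IN={c:3, e:3; rest ⊤}  OUT={e:3; rest ⊤}
  B6:  IN={e:3; rest ⊤}  OUT={e:3; rest ⊤}
  B7:  IN={e:3; rest ⊤}  OUT={e:3; rest ⊤}
  B8:  IN={e:3; rest ⊤}  OUT={e:3; rest ⊤}
  B9:  IN={e:3; rest ⊤}  OUT={e:3; rest ⊤}

Merge at B4: IN[B4] = OUT[B3] = {a: 6, b: ⊤, c: 3, d: ⊤, e: 3, f: ⊤}
Applying B4's transfer function to that IN value gives OUT[B4] (row B4 above).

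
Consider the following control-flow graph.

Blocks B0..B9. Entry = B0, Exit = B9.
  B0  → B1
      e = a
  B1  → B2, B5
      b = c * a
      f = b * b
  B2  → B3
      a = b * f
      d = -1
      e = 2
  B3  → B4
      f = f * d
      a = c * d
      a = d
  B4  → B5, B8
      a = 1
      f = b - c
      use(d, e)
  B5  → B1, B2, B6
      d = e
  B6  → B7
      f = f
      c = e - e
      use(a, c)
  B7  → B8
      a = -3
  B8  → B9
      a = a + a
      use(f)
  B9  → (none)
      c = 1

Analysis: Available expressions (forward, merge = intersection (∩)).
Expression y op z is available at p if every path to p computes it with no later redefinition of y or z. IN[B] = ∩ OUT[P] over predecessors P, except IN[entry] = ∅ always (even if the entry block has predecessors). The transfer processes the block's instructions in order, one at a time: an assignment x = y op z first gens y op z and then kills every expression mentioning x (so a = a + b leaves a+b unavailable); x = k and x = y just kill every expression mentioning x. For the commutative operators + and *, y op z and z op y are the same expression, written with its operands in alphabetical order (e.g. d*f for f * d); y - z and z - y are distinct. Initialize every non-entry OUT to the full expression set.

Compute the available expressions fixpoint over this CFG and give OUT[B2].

Answer: {b*b, b*f}

Trace:
Per-block solution:
  B0:  IN={}  OUT={}
  B1:  IN={}  OUT={a*c, b*b}
  B2:  IN={b*b}  OUT={b*b, b*f}
  B3:  IN={b*b, b*f}  OUT={b*b, c*d}
  B4:  IN={b*b, c*d}  OUT={b*b, b-c, c*d}
  B5:  IN={b*b}  OUT={b*b}
  B6:  IN={b*b}  OUT={b*b, e-e}
  B7:  IN={b*b, e-e}  OUT={b*b, e-e}
  B8:  IN={b*b}  OUT={b*b}
  B9:  IN={b*b}  OUT={b*b}

Merge at B2: IN[B2] = OUT[B1] ∩ OUT[B5] = {b*b}
Applying B2's transfer function to that IN value gives OUT[B2] (row B2 above).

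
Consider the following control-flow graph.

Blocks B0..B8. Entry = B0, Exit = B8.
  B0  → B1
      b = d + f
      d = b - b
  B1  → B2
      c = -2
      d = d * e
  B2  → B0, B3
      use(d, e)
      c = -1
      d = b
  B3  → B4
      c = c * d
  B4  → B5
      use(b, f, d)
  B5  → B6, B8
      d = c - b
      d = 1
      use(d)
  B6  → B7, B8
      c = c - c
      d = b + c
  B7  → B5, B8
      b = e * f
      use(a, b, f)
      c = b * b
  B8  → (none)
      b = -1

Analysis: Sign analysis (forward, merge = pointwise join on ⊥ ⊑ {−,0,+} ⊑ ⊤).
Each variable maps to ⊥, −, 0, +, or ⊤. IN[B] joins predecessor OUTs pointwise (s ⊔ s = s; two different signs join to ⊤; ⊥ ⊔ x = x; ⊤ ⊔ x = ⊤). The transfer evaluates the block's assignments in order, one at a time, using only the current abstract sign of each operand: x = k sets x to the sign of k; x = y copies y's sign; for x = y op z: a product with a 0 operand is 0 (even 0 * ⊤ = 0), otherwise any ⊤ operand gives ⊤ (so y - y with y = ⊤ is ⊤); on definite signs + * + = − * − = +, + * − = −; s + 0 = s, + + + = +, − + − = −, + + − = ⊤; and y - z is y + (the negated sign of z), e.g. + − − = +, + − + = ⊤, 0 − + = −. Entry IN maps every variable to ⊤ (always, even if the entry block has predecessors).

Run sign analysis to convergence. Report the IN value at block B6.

Converged values:
  B0:   IN=(all ⊤)   OUT=(all ⊤)
  B1:   IN=(all ⊤)   OUT={c:-; rest ⊤}
  B2:   IN={c:-; rest ⊤}   OUT={c:-; rest ⊤}
  B3:   IN={c:-; rest ⊤}   OUT=(all ⊤)
  B4:   IN=(all ⊤)   OUT=(all ⊤)
  B5:   IN=(all ⊤)   OUT={d:+; rest ⊤}
  B6:   IN={d:+; rest ⊤}   OUT=(all ⊤)
  B7:   IN=(all ⊤)   OUT=(all ⊤)
  B8:   IN=(all ⊤)   OUT={b:-; rest ⊤}

Merge at B6: IN[B6] = OUT[B5] = {a: ⊤, b: ⊤, c: ⊤, d: +, e: ⊤, f: ⊤}

Answer: {a: ⊤, b: ⊤, c: ⊤, d: +, e: ⊤, f: ⊤}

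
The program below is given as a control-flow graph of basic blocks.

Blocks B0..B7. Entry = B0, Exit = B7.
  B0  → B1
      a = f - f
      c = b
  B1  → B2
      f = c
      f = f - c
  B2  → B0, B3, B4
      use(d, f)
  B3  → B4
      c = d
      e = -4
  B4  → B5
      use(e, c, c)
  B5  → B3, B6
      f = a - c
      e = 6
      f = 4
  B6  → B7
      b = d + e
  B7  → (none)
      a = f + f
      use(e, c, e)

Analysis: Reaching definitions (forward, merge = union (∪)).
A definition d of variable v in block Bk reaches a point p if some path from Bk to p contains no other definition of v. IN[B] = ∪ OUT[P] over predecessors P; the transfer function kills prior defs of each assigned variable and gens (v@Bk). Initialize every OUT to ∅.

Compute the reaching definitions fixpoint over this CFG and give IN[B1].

Fixpoint table:
  B0:  IN={a@B0, c@B0, f@B1}  OUT={a@B0, c@B0, f@B1}
  B1:  IN={a@B0, c@B0, f@B1}  OUT={a@B0, c@B0, f@B1}
  B2:  IN={a@B0, c@B0, f@B1}  OUT={a@B0, c@B0, f@B1}
  B3:  IN={a@B0, c@B0, c@B3, e@B5, f@B1, f@B5}  OUT={a@B0, c@B3, e@B3, f@B1, f@B5}
  B4:  IN={a@B0, c@B0, c@B3, e@B3, f@B1, f@B5}  OUT={a@B0, c@B0, c@B3, e@B3, f@B1, f@B5}
  B5:  IN={a@B0, c@B0, c@B3, e@B3, f@B1, f@B5}  OUT={a@B0, c@B0, c@B3, e@B5, f@B5}
  B6:  IN={a@B0, c@B0, c@B3, e@B5, f@B5}  OUT={a@B0, b@B6, c@B0, c@B3, e@B5, f@B5}
  B7:  IN={a@B0, b@B6, c@B0, c@B3, e@B5, f@B5}  OUT={a@B7, b@B6, c@B0, c@B3, e@B5, f@B5}

Merge at B1: IN[B1] = OUT[B0] = {a@B0, c@B0, f@B1}

Answer: {a@B0, c@B0, f@B1}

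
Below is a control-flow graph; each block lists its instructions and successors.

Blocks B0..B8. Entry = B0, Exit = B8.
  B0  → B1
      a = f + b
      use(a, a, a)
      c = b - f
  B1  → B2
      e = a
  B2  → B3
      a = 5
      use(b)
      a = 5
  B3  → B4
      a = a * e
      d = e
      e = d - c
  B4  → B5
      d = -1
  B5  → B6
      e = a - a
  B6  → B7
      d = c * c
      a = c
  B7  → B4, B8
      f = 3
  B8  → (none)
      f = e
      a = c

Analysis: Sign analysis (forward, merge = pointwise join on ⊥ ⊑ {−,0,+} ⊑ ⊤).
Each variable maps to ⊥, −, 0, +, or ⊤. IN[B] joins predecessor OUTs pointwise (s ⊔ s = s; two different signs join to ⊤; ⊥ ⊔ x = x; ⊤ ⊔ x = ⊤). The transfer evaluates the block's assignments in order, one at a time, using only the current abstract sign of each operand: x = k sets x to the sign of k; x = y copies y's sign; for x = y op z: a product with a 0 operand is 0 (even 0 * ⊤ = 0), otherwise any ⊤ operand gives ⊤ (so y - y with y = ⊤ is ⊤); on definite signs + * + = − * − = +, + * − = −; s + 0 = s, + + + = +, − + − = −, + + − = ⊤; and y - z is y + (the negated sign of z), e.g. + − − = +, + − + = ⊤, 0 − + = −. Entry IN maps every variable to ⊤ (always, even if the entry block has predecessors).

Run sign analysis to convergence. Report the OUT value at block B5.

Answer: {a: ⊤, b: ⊤, c: ⊤, d: -, e: ⊤, f: ⊤}

Working:
Fixpoint table:
  B0:   IN=(all ⊤)   OUT=(all ⊤)
  B1:   IN=(all ⊤)   OUT=(all ⊤)
  B2:   IN=(all ⊤)   OUT={a:+; rest ⊤}
  B3:   IN={a:+; rest ⊤}   OUT=(all ⊤)
  B4:   IN=(all ⊤)   OUT={d:-; rest ⊤}
  B5:   IN={d:-; rest ⊤}   OUT={d:-; rest ⊤}
  B6:   IN={d:-; rest ⊤}   OUT=(all ⊤)
  B7:   IN=(all ⊤)   OUT={f:+; rest ⊤}
  B8:   IN={f:+; rest ⊤}   OUT=(all ⊤)

Merge at B5: IN[B5] = OUT[B4] = {a: ⊤, b: ⊤, c: ⊤, d: -, e: ⊤, f: ⊤}
Applying B5's transfer function to that IN value gives OUT[B5] (row B5 above).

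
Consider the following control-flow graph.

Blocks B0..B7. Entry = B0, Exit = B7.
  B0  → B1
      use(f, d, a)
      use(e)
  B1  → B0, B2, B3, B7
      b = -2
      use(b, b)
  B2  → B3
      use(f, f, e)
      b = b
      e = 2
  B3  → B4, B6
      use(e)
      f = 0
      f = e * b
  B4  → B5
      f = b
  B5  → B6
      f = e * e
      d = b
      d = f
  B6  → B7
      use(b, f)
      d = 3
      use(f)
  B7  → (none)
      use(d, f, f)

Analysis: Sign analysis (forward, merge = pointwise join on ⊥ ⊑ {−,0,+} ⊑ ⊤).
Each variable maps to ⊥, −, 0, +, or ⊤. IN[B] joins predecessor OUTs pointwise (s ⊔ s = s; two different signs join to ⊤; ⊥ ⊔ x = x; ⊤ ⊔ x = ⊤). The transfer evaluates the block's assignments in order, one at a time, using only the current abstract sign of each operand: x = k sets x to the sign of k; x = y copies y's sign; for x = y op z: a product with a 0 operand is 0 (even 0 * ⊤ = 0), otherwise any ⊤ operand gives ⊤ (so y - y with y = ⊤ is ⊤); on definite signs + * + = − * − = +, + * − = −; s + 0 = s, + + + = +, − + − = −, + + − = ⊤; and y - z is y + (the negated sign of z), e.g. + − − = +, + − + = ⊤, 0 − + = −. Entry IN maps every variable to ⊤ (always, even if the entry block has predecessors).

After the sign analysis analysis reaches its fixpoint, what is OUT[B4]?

Per-block solution:
  B0:  IN=(all ⊤)  OUT=(all ⊤)
  B1:  IN=(all ⊤)  OUT={b:-; rest ⊤}
  B2:  IN={b:-; rest ⊤}  OUT={b:-, e:+; rest ⊤}
  B3:  IN={b:-; rest ⊤}  OUT={b:-; rest ⊤}
  B4:  IN={b:-; rest ⊤}  OUT={b:-, f:-; rest ⊤}
  B5:  IN={b:-, f:-; rest ⊤}  OUT={b:-; rest ⊤}
  B6:  IN={b:-; rest ⊤}  OUT={b:-, d:+; rest ⊤}
  B7:  IN={b:-; rest ⊤}  OUT={b:-; rest ⊤}

Merge at B4: IN[B4] = OUT[B3] = {a: ⊤, b: -, c: ⊤, d: ⊤, e: ⊤, f: ⊤}
Applying B4's transfer function to that IN value gives OUT[B4] (row B4 above).

Answer: {a: ⊤, b: -, c: ⊤, d: ⊤, e: ⊤, f: -}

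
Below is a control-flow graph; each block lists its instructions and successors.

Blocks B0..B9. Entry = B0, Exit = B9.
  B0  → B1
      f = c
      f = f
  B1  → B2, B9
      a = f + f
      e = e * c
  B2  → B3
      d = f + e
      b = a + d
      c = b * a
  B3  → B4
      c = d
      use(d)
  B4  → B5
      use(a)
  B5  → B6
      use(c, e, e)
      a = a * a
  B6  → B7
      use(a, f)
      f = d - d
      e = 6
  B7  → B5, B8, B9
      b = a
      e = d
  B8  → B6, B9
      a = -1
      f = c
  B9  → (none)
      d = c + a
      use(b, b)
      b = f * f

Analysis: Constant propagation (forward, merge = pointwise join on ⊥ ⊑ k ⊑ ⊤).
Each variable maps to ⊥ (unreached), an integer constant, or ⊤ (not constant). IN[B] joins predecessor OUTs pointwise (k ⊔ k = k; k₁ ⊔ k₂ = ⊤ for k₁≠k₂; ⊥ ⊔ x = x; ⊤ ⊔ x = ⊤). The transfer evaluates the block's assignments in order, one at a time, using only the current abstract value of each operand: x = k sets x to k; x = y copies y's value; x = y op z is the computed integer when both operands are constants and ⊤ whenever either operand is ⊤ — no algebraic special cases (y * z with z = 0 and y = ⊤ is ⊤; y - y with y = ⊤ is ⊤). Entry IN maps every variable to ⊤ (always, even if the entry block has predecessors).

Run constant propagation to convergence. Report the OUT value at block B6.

Converged values:
  B0:   IN=(all ⊤)   OUT=(all ⊤)
  B1:   IN=(all ⊤)   OUT=(all ⊤)
  B2:   IN=(all ⊤)   OUT=(all ⊤)
  B3:   IN=(all ⊤)   OUT=(all ⊤)
  B4:   IN=(all ⊤)   OUT=(all ⊤)
  B5:   IN=(all ⊤)   OUT=(all ⊤)
  B6:   IN=(all ⊤)   OUT={e:6; rest ⊤}
  B7:   IN={e:6; rest ⊤}   OUT=(all ⊤)
  B8:   IN=(all ⊤)   OUT={a:-1; rest ⊤}
  B9:   IN=(all ⊤)   OUT=(all ⊤)

Merge at B6: IN[B6] = OUT[B5] ⊔ OUT[B8] = {a: ⊤, b: ⊤, c: ⊤, d: ⊤, e: ⊤, f: ⊤}
Applying B6's transfer function to that IN value gives OUT[B6] (row B6 above).

Answer: {a: ⊤, b: ⊤, c: ⊤, d: ⊤, e: 6, f: ⊤}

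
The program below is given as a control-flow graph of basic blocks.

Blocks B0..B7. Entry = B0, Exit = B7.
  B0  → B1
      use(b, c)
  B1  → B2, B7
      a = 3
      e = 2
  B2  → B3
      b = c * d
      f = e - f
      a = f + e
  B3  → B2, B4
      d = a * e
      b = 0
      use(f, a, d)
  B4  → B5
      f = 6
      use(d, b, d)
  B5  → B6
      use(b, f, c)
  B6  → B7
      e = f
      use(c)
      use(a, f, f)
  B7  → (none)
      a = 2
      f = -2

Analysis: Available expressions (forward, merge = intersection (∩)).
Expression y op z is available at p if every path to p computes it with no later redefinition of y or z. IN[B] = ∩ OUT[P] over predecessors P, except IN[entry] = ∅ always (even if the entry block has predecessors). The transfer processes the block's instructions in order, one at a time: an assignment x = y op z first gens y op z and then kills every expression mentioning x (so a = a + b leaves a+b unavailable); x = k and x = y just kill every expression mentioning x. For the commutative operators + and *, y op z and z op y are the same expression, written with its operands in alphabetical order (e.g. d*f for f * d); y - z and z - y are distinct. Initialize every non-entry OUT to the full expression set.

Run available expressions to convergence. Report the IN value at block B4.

Per-block solution:
  B0:  IN={}  OUT={}
  B1:  IN={}  OUT={}
  B2:  IN={}  OUT={c*d, e+f}
  B3:  IN={c*d, e+f}  OUT={a*e, e+f}
  B4:  IN={a*e, e+f}  OUT={a*e}
  B5:  IN={a*e}  OUT={a*e}
  B6:  IN={a*e}  OUT={}
  B7:  IN={}  OUT={}

Merge at B4: IN[B4] = OUT[B3] = {a*e, e+f}

Answer: {a*e, e+f}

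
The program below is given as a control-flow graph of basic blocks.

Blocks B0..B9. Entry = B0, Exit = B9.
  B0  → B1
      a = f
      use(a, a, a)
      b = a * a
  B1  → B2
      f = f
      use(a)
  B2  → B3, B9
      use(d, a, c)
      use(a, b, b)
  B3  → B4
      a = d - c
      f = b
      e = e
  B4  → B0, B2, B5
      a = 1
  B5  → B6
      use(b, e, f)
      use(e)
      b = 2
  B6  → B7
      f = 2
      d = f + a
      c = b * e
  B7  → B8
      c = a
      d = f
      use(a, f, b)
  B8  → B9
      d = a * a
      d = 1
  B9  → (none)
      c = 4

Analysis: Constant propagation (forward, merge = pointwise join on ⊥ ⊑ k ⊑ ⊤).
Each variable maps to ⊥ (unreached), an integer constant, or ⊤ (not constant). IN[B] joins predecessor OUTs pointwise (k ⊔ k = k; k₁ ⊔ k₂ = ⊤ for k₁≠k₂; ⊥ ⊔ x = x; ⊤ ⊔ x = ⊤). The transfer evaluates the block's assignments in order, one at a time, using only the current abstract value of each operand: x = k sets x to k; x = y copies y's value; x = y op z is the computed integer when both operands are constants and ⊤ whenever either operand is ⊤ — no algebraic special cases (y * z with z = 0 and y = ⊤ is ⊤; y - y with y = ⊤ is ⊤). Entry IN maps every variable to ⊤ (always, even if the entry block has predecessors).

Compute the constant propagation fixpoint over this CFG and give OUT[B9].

Fixpoint table:
  B0:  IN=(all ⊤)  OUT=(all ⊤)
  B1:  IN=(all ⊤)  OUT=(all ⊤)
  B2:  IN=(all ⊤)  OUT=(all ⊤)
  B3:  IN=(all ⊤)  OUT=(all ⊤)
  B4:  IN=(all ⊤)  OUT={a:1; rest ⊤}
  B5:  IN={a:1; rest ⊤}  OUT={a:1, b:2; rest ⊤}
  B6:  IN={a:1, b:2; rest ⊤}  OUT={a:1, b:2, d:3, f:2; rest ⊤}
  B7:  IN={a:1, b:2, d:3, f:2; rest ⊤}  OUT={a:1, b:2, c:1, d:2, f:2; rest ⊤}
  B8:  IN={a:1, b:2, c:1, d:2, f:2; rest ⊤}  OUT={a:1, b:2, c:1, d:1, f:2; rest ⊤}
  B9:  IN=(all ⊤)  OUT={c:4; rest ⊤}

Merge at B9: IN[B9] = OUT[B2] ⊔ OUT[B8] = {a: ⊤, b: ⊤, c: ⊤, d: ⊤, e: ⊤, f: ⊤}
Applying B9's transfer function to that IN value gives OUT[B9] (row B9 above).

Answer: {a: ⊤, b: ⊤, c: 4, d: ⊤, e: ⊤, f: ⊤}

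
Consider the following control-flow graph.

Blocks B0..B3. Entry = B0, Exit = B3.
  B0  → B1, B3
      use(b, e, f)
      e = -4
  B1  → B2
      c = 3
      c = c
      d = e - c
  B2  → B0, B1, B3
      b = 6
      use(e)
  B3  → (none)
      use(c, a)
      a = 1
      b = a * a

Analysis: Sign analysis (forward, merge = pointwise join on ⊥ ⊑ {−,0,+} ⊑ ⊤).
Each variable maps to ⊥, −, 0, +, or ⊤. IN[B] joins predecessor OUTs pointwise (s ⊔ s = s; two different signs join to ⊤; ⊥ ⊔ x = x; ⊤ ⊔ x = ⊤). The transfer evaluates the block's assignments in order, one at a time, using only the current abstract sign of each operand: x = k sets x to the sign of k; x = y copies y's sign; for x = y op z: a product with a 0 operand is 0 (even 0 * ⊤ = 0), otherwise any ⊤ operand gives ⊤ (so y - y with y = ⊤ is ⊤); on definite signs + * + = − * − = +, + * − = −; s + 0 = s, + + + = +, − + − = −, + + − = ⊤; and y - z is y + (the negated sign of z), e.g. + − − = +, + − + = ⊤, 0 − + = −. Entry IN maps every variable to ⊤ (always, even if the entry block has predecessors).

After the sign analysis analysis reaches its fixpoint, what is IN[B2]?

Answer: {a: ⊤, b: ⊤, c: +, d: -, e: -, f: ⊤}

Working:
Converged values:
  B0:  IN=(all ⊤)  OUT={e:-; rest ⊤}
  B1:  IN={e:-; rest ⊤}  OUT={c:+, d:-, e:-; rest ⊤}
  B2:  IN={c:+, d:-, e:-; rest ⊤}  OUT={b:+, c:+, d:-, e:-; rest ⊤}
  B3:  IN={e:-; rest ⊤}  OUT={a:+, b:+, e:-; rest ⊤}

Merge at B2: IN[B2] = OUT[B1] = {a: ⊤, b: ⊤, c: +, d: -, e: -, f: ⊤}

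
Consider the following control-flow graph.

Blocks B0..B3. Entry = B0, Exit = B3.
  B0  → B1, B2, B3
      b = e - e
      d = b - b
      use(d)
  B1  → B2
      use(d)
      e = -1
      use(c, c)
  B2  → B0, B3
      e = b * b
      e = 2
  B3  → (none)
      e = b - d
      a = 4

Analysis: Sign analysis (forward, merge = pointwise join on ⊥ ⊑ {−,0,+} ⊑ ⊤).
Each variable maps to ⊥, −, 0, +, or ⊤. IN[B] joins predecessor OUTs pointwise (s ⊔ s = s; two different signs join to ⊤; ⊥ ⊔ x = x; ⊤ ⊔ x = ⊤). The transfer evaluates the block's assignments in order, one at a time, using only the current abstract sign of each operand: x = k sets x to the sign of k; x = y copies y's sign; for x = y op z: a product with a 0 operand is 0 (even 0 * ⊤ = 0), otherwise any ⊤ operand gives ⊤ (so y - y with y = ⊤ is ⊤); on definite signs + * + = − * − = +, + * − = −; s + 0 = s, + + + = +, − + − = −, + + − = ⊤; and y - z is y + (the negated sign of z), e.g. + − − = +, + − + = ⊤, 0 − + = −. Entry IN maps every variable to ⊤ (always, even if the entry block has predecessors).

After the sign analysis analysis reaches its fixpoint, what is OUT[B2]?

Fixpoint table:
  B0: | IN=(all ⊤) | OUT=(all ⊤)
  B1: | IN=(all ⊤) | OUT={e:-; rest ⊤}
  B2: | IN=(all ⊤) | OUT={e:+; rest ⊤}
  B3: | IN=(all ⊤) | OUT={a:+; rest ⊤}

Merge at B2: IN[B2] = OUT[B0] ⊔ OUT[B1] = {a: ⊤, b: ⊤, c: ⊤, d: ⊤, e: ⊤, f: ⊤}
Applying B2's transfer function to that IN value gives OUT[B2] (row B2 above).

Answer: {a: ⊤, b: ⊤, c: ⊤, d: ⊤, e: +, f: ⊤}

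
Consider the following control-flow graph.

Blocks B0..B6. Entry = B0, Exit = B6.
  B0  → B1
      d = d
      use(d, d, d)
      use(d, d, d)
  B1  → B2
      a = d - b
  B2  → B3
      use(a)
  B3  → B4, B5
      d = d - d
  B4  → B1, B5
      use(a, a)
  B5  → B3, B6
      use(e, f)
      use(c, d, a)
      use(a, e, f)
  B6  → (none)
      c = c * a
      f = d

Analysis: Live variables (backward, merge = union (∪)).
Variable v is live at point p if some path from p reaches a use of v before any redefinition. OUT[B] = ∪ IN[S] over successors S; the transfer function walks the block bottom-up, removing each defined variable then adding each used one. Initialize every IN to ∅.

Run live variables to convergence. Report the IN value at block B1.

Per-block solution:
  B0:   IN={b, c, d, e, f}   OUT={b, c, d, e, f}
  B1:   IN={b, c, d, e, f}   OUT={a, b, c, d, e, f}
  B2:   IN={a, b, c, d, e, f}   OUT={a, b, c, d, e, f}
  B3:   IN={a, b, c, d, e, f}   OUT={a, b, c, d, e, f}
  B4:   IN={a, b, c, d, e, f}   OUT={a, b, c, d, e, f}
  B5:   IN={a, b, c, d, e, f}   OUT={a, b, c, d, e, f}
  B6:   IN={a, c, d}   OUT={}

Merge at B1: OUT[B1] = IN[B2] = {a, b, c, d, e, f}
Applying B1's transfer function to that OUT value gives IN[B1] (row B1 above).

Answer: {b, c, d, e, f}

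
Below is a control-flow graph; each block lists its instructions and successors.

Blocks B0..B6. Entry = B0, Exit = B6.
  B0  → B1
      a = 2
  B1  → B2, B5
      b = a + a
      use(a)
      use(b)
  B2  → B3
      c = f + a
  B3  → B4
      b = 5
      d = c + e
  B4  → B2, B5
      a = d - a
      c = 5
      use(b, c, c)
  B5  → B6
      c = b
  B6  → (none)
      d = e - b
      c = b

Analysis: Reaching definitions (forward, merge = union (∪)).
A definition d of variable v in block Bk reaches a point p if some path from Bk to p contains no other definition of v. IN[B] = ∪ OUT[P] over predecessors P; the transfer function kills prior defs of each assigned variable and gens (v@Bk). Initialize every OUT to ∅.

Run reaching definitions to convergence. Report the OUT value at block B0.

Answer: {a@B0}

Derivation:
Per-block solution:
  B0:   IN={}   OUT={a@B0}
  B1:   IN={a@B0}   OUT={a@B0, b@B1}
  B2:   IN={a@B0, a@B4, b@B1, b@B3, c@B4, d@B3}   OUT={a@B0, a@B4, b@B1, b@B3, c@B2, d@B3}
  B3:   IN={a@B0, a@B4, b@B1, b@B3, c@B2, d@B3}   OUT={a@B0, a@B4, b@B3, c@B2, d@B3}
  B4:   IN={a@B0, a@B4, b@B3, c@B2, d@B3}   OUT={a@B4, b@B3, c@B4, d@B3}
  B5:   IN={a@B0, a@B4, b@B1, b@B3, c@B4, d@B3}   OUT={a@B0, a@B4, b@B1, b@B3, c@B5, d@B3}
  B6:   IN={a@B0, a@B4, b@B1, b@B3, c@B5, d@B3}   OUT={a@B0, a@B4, b@B1, b@B3, c@B6, d@B6}

B0 is the boundary node: IN[B0] = {}
Applying B0's transfer function to that IN value gives OUT[B0] (row B0 above).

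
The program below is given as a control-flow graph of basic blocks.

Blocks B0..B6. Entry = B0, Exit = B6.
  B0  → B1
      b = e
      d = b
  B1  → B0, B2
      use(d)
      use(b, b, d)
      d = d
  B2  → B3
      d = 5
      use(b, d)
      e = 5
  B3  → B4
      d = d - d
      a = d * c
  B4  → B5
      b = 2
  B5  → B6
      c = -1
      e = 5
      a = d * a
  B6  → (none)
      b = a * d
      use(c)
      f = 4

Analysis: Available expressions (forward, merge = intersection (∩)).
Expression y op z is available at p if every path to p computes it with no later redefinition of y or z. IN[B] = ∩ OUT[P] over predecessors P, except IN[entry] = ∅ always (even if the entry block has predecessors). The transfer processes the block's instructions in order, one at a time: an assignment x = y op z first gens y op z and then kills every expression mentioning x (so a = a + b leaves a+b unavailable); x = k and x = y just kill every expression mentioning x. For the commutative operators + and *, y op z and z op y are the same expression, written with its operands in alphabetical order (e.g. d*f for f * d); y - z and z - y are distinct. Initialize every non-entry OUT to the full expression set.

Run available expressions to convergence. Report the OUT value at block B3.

Answer: {c*d}

Working:
Converged values:
  B0:  IN={}  OUT={}
  B1:  IN={}  OUT={}
  B2:  IN={}  OUT={}
  B3:  IN={}  OUT={c*d}
  B4:  IN={c*d}  OUT={c*d}
  B5:  IN={c*d}  OUT={}
  B6:  IN={}  OUT={a*d}

Merge at B3: IN[B3] = OUT[B2] = {}
Applying B3's transfer function to that IN value gives OUT[B3] (row B3 above).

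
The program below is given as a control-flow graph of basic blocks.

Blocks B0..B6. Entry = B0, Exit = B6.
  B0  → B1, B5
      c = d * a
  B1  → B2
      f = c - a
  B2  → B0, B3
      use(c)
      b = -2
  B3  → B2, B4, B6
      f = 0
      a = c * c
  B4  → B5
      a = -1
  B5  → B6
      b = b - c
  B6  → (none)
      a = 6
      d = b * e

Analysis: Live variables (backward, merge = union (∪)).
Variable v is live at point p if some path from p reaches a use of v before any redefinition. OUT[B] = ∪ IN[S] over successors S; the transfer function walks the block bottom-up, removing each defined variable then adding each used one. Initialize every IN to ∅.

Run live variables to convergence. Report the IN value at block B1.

Per-block solution:
  B0: | IN={a, b, d, e} | OUT={a, b, c, d, e}
  B1: | IN={a, c, d, e} | OUT={a, c, d, e}
  B2: | IN={a, c, d, e} | OUT={a, b, c, d, e}
  B3: | IN={b, c, d, e} | OUT={a, b, c, d, e}
  B4: | IN={b, c, e} | OUT={b, c, e}
  B5: | IN={b, c, e} | OUT={b, e}
  B6: | IN={b, e} | OUT={}

Merge at B1: OUT[B1] = IN[B2] = {a, c, d, e}
Applying B1's transfer function to that OUT value gives IN[B1] (row B1 above).

Answer: {a, c, d, e}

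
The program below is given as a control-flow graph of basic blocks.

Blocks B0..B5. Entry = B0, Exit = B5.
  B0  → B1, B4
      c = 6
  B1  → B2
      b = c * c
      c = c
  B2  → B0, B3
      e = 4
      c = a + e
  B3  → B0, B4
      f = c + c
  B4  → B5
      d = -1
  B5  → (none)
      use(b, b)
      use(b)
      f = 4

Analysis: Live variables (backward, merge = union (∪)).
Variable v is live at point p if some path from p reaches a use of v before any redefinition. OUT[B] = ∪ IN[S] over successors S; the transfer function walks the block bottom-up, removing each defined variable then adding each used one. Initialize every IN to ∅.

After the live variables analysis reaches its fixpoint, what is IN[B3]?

Converged values:
  B0: | IN={a, b} | OUT={a, b, c}
  B1: | IN={a, c} | OUT={a, b}
  B2: | IN={a, b} | OUT={a, b, c}
  B3: | IN={a, b, c} | OUT={a, b}
  B4: | IN={b} | OUT={b}
  B5: | IN={b} | OUT={}

Merge at B3: OUT[B3] = IN[B0] ⊔ IN[B4] = {a, b}
Applying B3's transfer function to that OUT value gives IN[B3] (row B3 above).

Answer: {a, b, c}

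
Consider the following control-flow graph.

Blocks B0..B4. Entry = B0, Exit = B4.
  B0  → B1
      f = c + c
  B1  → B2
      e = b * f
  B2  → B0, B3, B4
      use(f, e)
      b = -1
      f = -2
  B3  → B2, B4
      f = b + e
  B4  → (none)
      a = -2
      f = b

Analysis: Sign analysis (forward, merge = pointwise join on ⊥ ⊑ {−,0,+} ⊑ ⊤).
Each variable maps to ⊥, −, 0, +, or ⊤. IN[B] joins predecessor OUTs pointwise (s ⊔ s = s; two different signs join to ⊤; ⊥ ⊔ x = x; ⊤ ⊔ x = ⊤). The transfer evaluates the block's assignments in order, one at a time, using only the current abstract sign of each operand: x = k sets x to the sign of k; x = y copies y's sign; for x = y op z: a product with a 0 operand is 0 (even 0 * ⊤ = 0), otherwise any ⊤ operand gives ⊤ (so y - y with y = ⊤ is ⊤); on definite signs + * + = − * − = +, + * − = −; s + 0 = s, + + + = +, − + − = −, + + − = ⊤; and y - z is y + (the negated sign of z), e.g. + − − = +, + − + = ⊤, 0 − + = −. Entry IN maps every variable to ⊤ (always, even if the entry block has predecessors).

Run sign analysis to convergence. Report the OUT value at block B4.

Answer: {a: -, b: -, c: ⊤, d: ⊤, e: ⊤, f: -}

Trace:
Fixpoint table:
  B0: | IN=(all ⊤) | OUT=(all ⊤)
  B1: | IN=(all ⊤) | OUT=(all ⊤)
  B2: | IN=(all ⊤) | OUT={b:-, f:-; rest ⊤}
  B3: | IN={b:-, f:-; rest ⊤} | OUT={b:-; rest ⊤}
  B4: | IN={b:-; rest ⊤} | OUT={a:-, b:-, f:-; rest ⊤}

Merge at B4: IN[B4] = OUT[B2] ⊔ OUT[B3] = {a: ⊤, b: -, c: ⊤, d: ⊤, e: ⊤, f: ⊤}
Applying B4's transfer function to that IN value gives OUT[B4] (row B4 above).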